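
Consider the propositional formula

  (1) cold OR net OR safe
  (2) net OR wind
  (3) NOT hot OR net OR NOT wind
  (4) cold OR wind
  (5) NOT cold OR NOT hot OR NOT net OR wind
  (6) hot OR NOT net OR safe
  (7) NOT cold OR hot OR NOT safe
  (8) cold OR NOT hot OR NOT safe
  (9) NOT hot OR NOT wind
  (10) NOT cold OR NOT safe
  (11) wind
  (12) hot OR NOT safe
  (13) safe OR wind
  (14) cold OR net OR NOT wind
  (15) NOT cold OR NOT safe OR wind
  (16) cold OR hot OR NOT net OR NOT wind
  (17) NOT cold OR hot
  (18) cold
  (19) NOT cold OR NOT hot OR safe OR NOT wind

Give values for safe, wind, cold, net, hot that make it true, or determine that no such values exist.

Unsatisfiable — no assignment works.

Case cold = True:
  (NOT cold OR NOT safe) forces safe = False.
  (wind) forces wind = True.
  (NOT hot OR NOT wind) forces hot = False.
  Clause (NOT cold OR hot) is falsified — contradiction.
Case cold = False:
  Clause (cold) is falsified — contradiction.
Both cases fail, so the formula is unsatisfiable.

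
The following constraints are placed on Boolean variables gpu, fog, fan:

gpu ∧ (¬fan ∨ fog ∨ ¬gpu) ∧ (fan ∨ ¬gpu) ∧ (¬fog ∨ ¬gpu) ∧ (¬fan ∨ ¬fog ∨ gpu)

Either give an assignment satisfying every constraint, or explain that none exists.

The formula is unsatisfiable.

Case gpu = True:
  (fan ∨ ¬gpu) forces fan = True.
  (¬fan ∨ fog ∨ ¬gpu) forces fog = True.
  Clause (¬fog ∨ ¬gpu) is falsified — contradiction.
Case gpu = False:
  Clause (gpu) is falsified — contradiction.
Both cases fail, so the formula is unsatisfiable.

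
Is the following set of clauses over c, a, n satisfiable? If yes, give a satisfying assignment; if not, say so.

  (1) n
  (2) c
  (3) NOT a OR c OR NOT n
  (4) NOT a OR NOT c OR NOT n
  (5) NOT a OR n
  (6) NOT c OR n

c = True, a = False, n = True

Unit clause (n) forces n = True.
Unit clause (c) forces c = True.
In (NOT a OR NOT c OR NOT n) only NOT a is left, so a = False.
Check each clause:
  (n): n holds.
  (c): c holds.
  (NOT a OR c OR NOT n): NOT a holds.
  (NOT a OR NOT c OR NOT n): NOT a holds.
  (NOT a OR n): NOT a holds.
  (NOT c OR n): n holds.
All clauses satisfied.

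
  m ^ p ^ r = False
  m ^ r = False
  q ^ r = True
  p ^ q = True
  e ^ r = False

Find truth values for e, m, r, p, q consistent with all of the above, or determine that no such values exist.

e=F, m=F, r=F, p=F, q=T

m ^ p ^ r = F ^ F ^ F = False ✓
m ^ r = F ^ F = False ✓
q ^ r = T ^ F = True ✓
p ^ q = F ^ T = True ✓
e ^ r = F ^ F = False ✓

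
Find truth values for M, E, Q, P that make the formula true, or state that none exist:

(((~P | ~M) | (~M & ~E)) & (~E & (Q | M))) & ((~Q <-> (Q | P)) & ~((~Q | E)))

Case Q = True: the conjunct ~Q <-> (Q | P) becomes ~True <-> (True | P) = False.
Case Q = False: the conjunct ~((~Q | E)) becomes ~((True | E)) = False.
Both cases fail — unsatisfiable.

No satisfying assignment exists.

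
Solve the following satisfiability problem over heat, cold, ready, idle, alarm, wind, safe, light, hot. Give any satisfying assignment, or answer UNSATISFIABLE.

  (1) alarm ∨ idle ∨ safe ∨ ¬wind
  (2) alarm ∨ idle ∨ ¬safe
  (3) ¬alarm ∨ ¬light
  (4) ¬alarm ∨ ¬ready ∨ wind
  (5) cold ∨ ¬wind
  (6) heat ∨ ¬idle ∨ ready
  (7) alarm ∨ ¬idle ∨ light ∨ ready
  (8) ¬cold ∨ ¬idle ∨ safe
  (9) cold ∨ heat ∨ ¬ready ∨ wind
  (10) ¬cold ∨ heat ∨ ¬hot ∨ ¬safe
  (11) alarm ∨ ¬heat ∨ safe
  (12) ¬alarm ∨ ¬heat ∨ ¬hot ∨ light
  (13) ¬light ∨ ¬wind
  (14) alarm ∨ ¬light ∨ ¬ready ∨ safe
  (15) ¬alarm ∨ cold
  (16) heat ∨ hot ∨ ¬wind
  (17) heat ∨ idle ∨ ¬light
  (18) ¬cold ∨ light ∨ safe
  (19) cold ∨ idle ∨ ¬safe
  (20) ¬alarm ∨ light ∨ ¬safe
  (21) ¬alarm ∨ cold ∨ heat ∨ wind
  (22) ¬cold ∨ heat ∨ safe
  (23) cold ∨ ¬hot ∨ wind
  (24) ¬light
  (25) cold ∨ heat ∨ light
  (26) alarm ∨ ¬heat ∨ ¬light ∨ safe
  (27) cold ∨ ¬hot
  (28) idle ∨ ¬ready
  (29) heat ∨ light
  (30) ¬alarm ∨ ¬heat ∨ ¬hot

heat = True, cold = True, ready = True, idle = True, alarm = False, wind = True, safe = True, light = False, hot = True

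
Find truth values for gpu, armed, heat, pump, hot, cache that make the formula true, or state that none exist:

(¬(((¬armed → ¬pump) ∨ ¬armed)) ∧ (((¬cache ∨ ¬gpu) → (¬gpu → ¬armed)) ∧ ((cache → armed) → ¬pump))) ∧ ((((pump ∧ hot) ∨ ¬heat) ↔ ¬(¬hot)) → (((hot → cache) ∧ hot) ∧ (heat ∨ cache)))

The formula is unsatisfiable.

The conjunct ¬(((¬armed → ¬pump) ∨ ¬armed)) is unsatisfiable on its own:
  armed=F, pump=F: evaluates to False.
  armed=F, pump=T: evaluates to False.
  armed=T, pump=F: evaluates to False.
  armed=T, pump=T: evaluates to False.
So the whole conjunction is unsatisfiable.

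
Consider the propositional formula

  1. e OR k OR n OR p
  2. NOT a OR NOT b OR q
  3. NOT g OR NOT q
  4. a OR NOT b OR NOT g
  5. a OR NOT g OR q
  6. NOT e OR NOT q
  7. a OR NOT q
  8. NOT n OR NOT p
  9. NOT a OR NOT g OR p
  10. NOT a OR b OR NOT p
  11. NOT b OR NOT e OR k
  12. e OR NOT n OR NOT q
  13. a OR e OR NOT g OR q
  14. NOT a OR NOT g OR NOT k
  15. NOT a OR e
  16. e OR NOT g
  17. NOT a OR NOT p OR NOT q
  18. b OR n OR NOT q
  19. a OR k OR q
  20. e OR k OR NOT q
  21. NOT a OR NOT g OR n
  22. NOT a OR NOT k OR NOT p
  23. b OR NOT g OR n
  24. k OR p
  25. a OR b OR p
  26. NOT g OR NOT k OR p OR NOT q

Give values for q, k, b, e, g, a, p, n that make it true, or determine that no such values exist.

Set q = False.
Try k = False:
  (a OR k OR q) forces a = True.
  (NOT a OR NOT b OR q) forces b = False.
  (NOT a OR b OR NOT p) forces p = False.
  clause (k OR p) is falsified — backtrack.
So k = True.
Set b = False.
Set e = True.
Try g = True:
  (a OR NOT g OR q) forces a = True.
  clause (NOT a OR NOT g OR NOT k) is falsified — backtrack.
So g = False.
Set a = False.
  then (a OR b OR p) forces p = True.
  then (NOT n OR NOT p) forces n = False.
All clauses satisfied.

q=F, k=T, b=F, e=T, g=F, a=F, p=T, n=F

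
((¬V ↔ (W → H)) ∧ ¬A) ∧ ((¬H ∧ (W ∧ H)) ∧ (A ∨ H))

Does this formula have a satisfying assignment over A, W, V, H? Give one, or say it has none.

The formula is unsatisfiable.

Case H = True: the conjunct ¬H is False.
Case H = False: the conjunct H is False.
Both cases fail — unsatisfiable.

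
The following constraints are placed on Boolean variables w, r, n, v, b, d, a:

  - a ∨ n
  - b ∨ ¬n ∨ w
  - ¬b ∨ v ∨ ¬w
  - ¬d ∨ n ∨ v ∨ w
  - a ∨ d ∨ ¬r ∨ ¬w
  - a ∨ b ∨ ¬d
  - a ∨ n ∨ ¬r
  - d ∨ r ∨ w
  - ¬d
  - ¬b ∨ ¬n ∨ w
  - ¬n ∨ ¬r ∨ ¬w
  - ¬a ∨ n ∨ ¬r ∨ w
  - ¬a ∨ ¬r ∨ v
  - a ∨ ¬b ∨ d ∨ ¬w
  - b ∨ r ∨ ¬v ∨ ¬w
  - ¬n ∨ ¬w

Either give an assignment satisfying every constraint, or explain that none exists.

w: True, r: False, n: False, v: True, b: True, d: False, a: True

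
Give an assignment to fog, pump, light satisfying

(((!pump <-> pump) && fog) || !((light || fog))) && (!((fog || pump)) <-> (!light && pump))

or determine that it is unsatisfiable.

Unsatisfiable — no assignment works.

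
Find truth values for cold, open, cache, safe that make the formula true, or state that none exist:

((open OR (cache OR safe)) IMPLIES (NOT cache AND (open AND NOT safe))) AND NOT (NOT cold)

cold: True, open: False, cache: False, safe: False

  (open OR (cache OR safe)) IMPLIES (NOT cache AND (open AND NOT safe)) = True
    open OR (cache OR safe) = False
      cache OR safe = False
    NOT cache AND (open AND NOT safe) = False
      NOT cache = True
      open AND NOT safe = False
        NOT safe = True
  NOT (NOT cold) = True
    NOT cold = False
Both conjuncts True, so the formula holds.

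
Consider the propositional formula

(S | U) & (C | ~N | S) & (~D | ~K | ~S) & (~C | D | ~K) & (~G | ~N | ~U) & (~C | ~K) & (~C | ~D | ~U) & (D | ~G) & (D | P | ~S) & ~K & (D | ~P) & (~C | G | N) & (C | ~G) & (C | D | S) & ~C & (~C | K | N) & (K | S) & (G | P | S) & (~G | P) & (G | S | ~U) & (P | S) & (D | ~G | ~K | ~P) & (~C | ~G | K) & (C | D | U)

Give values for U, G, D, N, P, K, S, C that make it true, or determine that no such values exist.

U = True, G = False, D = True, N = True, P = False, K = False, S = True, C = False

Unit clause (~K) forces K = False.
Unit clause (~C) forces C = False.
In (K | S) only S is left, so S = True.
In (C | ~G) only ~G is left, so G = False.
Set U = True.
Set D = True.
Set N = True.
Set P = False.
All clauses satisfied.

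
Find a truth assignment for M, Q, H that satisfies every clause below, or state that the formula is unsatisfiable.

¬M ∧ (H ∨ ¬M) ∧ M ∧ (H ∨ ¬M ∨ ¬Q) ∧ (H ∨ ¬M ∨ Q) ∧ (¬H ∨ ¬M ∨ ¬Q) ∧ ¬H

Unsatisfiable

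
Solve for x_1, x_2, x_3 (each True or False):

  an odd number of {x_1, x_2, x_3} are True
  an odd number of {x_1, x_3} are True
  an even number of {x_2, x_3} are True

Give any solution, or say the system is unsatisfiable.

x_1: True, x_2: False, x_3: False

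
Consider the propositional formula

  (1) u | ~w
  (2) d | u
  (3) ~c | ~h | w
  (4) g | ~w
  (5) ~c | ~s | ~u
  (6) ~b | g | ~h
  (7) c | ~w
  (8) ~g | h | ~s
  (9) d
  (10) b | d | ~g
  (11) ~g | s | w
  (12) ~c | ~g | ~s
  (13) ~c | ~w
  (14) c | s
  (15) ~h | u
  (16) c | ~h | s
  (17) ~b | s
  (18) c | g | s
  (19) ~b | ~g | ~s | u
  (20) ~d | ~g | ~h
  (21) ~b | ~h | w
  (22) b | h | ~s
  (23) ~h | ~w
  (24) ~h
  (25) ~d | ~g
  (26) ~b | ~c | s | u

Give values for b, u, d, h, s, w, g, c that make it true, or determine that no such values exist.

Unit clause (d) forces d = True.
Unit clause (~h) forces h = False.
In (~d | ~g) only ~g is left, so g = False.
In (g | ~w) only ~w is left, so w = False.
Set b = True.
  then (~b | s) forces s = True.
Set u = False.
Set c = False.
All clauses satisfied.

b=T, u=F, d=T, h=F, s=T, w=F, g=F, c=F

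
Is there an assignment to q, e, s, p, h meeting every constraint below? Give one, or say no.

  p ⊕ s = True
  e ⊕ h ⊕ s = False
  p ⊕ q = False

q = True; e = True; s = False; p = True; h = True

p ⊕ s = T ⊕ F = True ✓
e ⊕ h ⊕ s = T ⊕ T ⊕ F = False ✓
p ⊕ q = T ⊕ T = False ✓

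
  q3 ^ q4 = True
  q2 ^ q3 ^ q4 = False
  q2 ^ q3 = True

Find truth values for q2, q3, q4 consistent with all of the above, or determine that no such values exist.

q2: True, q3: False, q4: True

q3 ^ q4 = F ^ T = True ✓
q2 ^ q3 ^ q4 = T ^ F ^ T = False ✓
q2 ^ q3 = T ^ F = True ✓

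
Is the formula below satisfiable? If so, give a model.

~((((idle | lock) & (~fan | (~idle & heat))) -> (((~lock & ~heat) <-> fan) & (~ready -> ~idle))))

ready: False; fan: False; idle: True; heat: False; lock: True

  ~((((idle | lock) & (~fan | (~idle & heat))) -> (((~lock & ~heat) <-> fan) & (~ready -> ~idle)))) = True
    ((idle | lock) & (~fan | (~idle & heat))) -> (((~lock & ~heat) <-> fan) & (~ready -> ~idle)) = False
      (idle | lock) & (~fan | (~idle & heat)) = True
        idle | lock = True
        ~fan | (~idle & heat) = True
          ~fan = True
          ~idle & heat = False
            ~idle = False
      ((~lock & ~heat) <-> fan) & (~ready -> ~idle) = False
        (~lock & ~heat) <-> fan = True
          ~lock & ~heat = False
            ~lock = False
            ~heat = True
        ~ready -> ~idle = False
          ~ready = True
          ~idle = False
The formula evaluates to True.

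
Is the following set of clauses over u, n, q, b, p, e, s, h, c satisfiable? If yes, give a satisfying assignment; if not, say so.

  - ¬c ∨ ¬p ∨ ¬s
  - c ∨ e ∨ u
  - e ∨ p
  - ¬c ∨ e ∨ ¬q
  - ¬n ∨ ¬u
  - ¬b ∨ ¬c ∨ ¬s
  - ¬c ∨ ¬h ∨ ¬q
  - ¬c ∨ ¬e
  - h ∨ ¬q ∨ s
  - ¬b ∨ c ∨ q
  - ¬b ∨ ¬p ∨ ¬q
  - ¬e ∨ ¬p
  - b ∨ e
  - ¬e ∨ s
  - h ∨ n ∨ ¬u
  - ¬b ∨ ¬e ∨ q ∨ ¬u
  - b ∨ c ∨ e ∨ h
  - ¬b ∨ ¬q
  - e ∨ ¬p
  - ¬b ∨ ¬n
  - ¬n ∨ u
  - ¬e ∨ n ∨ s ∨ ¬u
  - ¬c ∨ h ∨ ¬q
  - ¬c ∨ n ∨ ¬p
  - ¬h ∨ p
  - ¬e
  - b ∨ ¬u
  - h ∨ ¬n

Case e = True:
  Clause (¬e) is falsified — contradiction.
Case e = False:
  (e ∨ p) forces p = True.
  Clause (e ∨ ¬p) is falsified — contradiction.
Both cases fail, so the formula is unsatisfiable.

Unsatisfiable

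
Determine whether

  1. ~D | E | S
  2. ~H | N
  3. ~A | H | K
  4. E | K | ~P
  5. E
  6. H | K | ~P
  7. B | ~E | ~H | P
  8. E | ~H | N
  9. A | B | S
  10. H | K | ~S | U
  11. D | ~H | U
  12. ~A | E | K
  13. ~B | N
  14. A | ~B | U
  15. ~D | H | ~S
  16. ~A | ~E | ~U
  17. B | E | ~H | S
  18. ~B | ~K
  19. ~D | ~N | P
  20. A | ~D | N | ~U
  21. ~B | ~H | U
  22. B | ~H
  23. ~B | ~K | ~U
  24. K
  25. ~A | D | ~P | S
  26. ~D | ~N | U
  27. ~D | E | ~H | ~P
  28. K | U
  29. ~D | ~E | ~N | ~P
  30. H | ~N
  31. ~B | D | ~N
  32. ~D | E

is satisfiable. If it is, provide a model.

H=F; E=T; A=F; U=T; N=F; D=F; B=F; P=T; K=T; S=T

Unit clause (E) forces E = True.
Unit clause (K) forces K = True.
In (~B | ~K) only ~B is left, so B = False.
In (B | ~H) only ~H is left, so H = False.
In (H | ~N) only ~N is left, so N = False.
Set A = False.
  then (A | B | S) forces S = True.
  then (~D | H | ~S) forces D = False.
Set U = True.
Set P = True.
All clauses satisfied.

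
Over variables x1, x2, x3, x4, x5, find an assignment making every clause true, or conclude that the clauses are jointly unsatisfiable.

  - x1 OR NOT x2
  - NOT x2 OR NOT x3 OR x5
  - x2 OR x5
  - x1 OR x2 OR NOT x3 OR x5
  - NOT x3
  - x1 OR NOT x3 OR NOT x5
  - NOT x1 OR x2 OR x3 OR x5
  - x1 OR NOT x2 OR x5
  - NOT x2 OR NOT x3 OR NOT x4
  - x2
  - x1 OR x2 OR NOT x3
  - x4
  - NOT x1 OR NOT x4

Case x2 = True:
  (x1 OR NOT x2) forces x1 = True.
  (NOT x3) forces x3 = False.
  (x4) forces x4 = True.
  Clause (NOT x1 OR NOT x4) is falsified — contradiction.
Case x2 = False:
  Clause (x2) is falsified — contradiction.
Both cases fail, so the formula is unsatisfiable.

The formula is unsatisfiable.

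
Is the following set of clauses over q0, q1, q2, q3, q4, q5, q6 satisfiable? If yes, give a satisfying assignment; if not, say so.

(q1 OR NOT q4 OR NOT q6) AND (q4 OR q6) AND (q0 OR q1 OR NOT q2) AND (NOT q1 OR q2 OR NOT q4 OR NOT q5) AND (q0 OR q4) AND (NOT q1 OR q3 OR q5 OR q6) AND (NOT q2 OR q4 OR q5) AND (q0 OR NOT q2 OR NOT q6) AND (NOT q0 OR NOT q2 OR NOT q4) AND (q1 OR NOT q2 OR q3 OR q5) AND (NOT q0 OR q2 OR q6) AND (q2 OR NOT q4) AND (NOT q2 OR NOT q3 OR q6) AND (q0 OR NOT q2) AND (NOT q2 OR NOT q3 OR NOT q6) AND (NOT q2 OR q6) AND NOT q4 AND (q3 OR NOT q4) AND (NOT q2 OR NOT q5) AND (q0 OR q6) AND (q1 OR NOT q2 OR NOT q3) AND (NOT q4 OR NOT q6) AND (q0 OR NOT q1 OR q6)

q0: True, q1: False, q2: False, q3: True, q4: False, q5: True, q6: True

Unit clause (NOT q4) forces q4 = False.
In (q4 OR q6) only q6 is left, so q6 = True.
In (q0 OR q4) only q0 is left, so q0 = True.
Set q1 = False.
Try q2 = True:
  (NOT q2 OR q4 OR q5) forces q5 = True.
  clause (NOT q2 OR NOT q5) is falsified — backtrack.
So q2 = False.
Set q3 = True.
Set q5 = True.
All clauses satisfied.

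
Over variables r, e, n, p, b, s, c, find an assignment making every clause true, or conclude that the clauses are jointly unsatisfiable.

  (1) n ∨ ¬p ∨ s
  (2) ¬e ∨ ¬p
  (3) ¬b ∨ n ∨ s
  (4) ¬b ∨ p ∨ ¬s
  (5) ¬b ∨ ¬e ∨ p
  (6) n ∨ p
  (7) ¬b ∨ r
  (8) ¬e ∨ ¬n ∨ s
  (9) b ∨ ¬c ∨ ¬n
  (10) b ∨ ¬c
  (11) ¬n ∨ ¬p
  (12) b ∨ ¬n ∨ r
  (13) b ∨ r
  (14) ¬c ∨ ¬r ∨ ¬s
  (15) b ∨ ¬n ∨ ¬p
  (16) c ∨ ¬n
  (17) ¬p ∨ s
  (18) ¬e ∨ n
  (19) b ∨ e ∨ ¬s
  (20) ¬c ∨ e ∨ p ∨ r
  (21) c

r = True, e = False, n = True, p = False, b = True, s = False, c = True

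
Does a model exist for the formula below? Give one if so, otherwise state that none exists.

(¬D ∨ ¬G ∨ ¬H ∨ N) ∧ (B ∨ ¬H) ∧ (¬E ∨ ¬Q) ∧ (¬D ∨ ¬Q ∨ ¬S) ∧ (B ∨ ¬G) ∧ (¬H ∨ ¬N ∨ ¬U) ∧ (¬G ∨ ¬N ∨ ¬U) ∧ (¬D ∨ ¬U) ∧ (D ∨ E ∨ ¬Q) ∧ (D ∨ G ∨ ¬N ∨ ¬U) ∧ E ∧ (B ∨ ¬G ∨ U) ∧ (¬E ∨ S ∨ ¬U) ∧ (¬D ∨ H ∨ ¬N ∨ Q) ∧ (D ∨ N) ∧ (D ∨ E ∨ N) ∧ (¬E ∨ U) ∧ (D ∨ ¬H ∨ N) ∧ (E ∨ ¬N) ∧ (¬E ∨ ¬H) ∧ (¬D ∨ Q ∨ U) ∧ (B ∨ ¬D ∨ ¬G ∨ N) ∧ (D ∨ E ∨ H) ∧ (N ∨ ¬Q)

Case E = True:
  (¬E ∨ ¬Q) forces Q = False.
  (¬E ∨ U) forces U = True.
  (¬D ∨ ¬U) forces D = False.
  (¬E ∨ S ∨ ¬U) forces S = True.
  (D ∨ N) forces N = True.
  (¬H ∨ ¬N ∨ ¬U) forces H = False.
  (¬G ∨ ¬N ∨ ¬U) forces G = False.
  Clause (D ∨ G ∨ ¬N ∨ ¬U) is falsified — contradiction.
Case E = False:
  Clause (E) is falsified — contradiction.
Both cases fail, so the formula is unsatisfiable.

Unsatisfiable — no assignment works.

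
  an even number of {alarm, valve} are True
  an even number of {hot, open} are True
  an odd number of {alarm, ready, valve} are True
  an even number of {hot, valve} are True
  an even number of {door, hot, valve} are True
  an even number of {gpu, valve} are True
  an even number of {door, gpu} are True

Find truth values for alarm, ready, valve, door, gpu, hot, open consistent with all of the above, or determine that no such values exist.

alarm = False; ready = True; valve = False; door = False; gpu = False; hot = False; open = False

{alarm, valve}: 0 true → even ✓
{hot, open}: 0 true → even ✓
{alarm, ready, valve}: 1 true → odd ✓
{hot, valve}: 0 true → even ✓
{door, hot, valve}: 0 true → even ✓
{gpu, valve}: 0 true → even ✓
{door, gpu}: 0 true → even ✓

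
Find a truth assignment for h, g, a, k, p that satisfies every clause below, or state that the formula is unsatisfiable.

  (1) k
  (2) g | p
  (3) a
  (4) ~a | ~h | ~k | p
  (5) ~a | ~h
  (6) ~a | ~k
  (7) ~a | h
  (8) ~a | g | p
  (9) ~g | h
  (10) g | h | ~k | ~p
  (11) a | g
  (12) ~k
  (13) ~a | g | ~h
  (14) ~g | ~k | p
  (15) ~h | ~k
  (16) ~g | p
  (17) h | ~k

UNSATISFIABLE

Case k = True:
  Clause (~k) is falsified — contradiction.
Case k = False:
  Clause (k) is falsified — contradiction.
Both cases fail, so the formula is unsatisfiable.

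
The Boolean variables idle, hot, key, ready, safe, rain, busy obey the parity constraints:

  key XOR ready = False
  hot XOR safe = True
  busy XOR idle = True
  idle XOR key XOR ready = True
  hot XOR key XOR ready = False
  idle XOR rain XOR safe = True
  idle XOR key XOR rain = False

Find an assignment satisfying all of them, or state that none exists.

idle=T; hot=F; key=F; ready=F; safe=T; rain=T; busy=F

key XOR ready = F XOR F = False ✓
hot XOR safe = F XOR T = True ✓
busy XOR idle = F XOR T = True ✓
idle XOR key XOR ready = T XOR F XOR F = True ✓
hot XOR key XOR ready = F XOR F XOR F = False ✓
idle XOR rain XOR safe = T XOR T XOR T = True ✓
idle XOR key XOR rain = T XOR F XOR T = False ✓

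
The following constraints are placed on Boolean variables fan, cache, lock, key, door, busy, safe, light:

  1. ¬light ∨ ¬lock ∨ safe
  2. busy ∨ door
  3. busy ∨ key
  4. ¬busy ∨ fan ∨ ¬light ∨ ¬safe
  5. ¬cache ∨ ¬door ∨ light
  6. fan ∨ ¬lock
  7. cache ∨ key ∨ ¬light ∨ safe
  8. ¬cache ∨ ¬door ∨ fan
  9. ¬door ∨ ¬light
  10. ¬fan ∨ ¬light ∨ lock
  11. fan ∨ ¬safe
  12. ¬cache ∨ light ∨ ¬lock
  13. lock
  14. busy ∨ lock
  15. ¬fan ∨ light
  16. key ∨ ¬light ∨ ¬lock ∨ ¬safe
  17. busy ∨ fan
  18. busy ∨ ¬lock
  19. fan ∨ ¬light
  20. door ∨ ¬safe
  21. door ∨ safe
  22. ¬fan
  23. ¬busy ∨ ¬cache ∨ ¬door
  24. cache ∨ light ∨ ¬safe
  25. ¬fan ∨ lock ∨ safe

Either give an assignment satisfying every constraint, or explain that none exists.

No satisfying assignment exists.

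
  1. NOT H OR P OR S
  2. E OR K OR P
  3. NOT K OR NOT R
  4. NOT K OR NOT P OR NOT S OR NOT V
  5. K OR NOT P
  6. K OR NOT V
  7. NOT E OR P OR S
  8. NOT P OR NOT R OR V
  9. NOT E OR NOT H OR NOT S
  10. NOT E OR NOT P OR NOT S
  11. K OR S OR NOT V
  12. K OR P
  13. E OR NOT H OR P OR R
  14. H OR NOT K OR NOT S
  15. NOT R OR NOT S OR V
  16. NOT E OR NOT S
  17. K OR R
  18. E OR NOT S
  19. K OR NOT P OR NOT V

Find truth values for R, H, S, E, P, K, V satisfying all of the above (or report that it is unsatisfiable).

R=F; H=F; S=F; E=F; P=F; K=T; V=T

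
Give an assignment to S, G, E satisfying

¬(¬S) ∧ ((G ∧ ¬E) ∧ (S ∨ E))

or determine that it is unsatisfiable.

S: True; G: True; E: False

  ¬(¬S) = True
    ¬S = False
  (G ∧ ¬E) ∧ (S ∨ E) = True
    G ∧ ¬E = True
      ¬E = True
    S ∨ E = True
Both conjuncts True, so the formula holds.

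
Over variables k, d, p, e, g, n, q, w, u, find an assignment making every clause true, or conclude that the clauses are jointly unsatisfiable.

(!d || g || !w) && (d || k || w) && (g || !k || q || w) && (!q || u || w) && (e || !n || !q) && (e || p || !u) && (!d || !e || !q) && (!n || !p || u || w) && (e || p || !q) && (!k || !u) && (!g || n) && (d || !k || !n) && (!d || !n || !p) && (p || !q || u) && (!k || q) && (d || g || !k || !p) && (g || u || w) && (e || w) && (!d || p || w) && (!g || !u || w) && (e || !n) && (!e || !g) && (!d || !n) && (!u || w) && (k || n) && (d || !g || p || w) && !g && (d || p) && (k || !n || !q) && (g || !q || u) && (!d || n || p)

k=F; d=F; p=T; e=T; g=F; n=T; q=F; w=T; u=T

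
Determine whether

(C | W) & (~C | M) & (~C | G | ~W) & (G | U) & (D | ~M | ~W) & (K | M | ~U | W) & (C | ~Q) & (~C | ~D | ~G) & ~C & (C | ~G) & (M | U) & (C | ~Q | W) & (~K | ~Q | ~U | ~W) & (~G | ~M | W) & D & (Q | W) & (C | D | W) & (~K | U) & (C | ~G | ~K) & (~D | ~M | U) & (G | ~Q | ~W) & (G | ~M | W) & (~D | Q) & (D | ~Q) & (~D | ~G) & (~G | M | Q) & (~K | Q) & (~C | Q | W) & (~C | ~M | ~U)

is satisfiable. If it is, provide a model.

The formula is unsatisfiable.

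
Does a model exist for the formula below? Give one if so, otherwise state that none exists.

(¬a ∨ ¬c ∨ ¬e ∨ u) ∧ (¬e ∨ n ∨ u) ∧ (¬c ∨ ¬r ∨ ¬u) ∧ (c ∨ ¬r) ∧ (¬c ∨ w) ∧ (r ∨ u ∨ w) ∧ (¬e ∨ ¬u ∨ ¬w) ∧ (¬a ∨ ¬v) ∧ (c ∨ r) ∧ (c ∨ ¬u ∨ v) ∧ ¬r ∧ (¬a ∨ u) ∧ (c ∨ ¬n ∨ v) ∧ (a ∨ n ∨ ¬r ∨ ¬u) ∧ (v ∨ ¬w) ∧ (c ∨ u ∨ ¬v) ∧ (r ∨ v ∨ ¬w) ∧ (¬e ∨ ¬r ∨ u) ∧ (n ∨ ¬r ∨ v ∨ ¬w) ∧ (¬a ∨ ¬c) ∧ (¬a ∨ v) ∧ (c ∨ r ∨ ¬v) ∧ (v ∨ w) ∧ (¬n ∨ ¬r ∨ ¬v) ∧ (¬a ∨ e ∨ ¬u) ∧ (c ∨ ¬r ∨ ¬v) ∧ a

Case a = True:
  (¬a ∨ ¬v) forces v = False.
  Clause (¬a ∨ v) is falsified — contradiction.
Case a = False:
  Clause (a) is falsified — contradiction.
Both cases fail, so the formula is unsatisfiable.

The formula is unsatisfiable.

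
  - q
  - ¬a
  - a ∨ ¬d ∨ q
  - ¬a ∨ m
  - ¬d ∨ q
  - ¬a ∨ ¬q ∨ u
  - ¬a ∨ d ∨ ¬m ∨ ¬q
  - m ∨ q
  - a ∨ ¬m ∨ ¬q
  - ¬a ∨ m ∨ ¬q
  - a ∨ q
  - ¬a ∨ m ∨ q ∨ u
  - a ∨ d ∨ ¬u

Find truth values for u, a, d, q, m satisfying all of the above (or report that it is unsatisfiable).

u = False; a = False; d = False; q = True; m = False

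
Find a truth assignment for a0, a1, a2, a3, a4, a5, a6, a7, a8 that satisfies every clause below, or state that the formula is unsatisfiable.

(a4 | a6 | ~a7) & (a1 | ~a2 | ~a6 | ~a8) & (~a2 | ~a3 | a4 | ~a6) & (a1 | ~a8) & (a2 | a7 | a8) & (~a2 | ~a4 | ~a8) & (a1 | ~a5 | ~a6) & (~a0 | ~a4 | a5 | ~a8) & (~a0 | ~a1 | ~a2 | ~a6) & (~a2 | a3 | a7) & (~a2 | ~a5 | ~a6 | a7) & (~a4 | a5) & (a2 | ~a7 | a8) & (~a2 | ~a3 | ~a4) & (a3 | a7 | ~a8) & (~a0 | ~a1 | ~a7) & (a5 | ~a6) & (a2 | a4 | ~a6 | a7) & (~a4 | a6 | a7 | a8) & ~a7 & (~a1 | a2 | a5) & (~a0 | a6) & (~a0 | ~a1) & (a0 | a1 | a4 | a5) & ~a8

Unit clause (~a7) forces a7 = False.
Unit clause (~a8) forces a8 = False.
In (a2 | a7 | a8) only a2 is left, so a2 = True.
In (~a2 | a3 | a7) only a3 is left, so a3 = True.
In (~a2 | ~a3 | ~a4) only ~a4 is left, so a4 = False.
In (~a2 | ~a3 | a4 | ~a6) only ~a6 is left, so a6 = False.
In (~a0 | a6) only ~a0 is left, so a0 = False.
Set a1 = True.
Set a5 = False.
All clauses satisfied.

a0=F, a1=T, a2=T, a3=T, a4=F, a5=F, a6=F, a7=F, a8=F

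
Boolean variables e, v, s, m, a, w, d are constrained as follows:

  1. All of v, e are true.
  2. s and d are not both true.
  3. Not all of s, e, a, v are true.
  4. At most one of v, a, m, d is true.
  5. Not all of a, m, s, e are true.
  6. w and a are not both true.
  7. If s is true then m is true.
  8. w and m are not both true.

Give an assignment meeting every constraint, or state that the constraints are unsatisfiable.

e = True, v = True, s = False, m = False, a = False, w = False, d = False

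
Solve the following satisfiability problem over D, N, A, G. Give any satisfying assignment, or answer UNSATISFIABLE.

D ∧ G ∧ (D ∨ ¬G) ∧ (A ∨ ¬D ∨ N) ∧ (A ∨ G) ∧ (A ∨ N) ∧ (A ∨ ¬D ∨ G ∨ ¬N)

Unit clause (D) forces D = True.
Unit clause (G) forces G = True.
Set N = True.
Set A = False.
Check each clause:
  (D): D holds.
  (G): G holds.
  (D ∨ ¬G): D holds.
  (A ∨ ¬D ∨ N): N holds.
  (A ∨ G): G holds.
  (A ∨ N): N holds.
  (A ∨ ¬D ∨ G ∨ ¬N): G holds.
All clauses satisfied.

D: True, N: True, A: False, G: True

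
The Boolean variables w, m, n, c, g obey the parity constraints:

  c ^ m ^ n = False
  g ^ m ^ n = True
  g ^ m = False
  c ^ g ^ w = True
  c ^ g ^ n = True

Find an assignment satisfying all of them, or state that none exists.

Adding constraints 1, 3, 5 mod 2: every variable appears an even number of times on the left, so the left side is 0.
But the right sides sum to 1 (mod 2). 0 ≠ 1 — the system is inconsistent.

Unsatisfiable — no assignment works.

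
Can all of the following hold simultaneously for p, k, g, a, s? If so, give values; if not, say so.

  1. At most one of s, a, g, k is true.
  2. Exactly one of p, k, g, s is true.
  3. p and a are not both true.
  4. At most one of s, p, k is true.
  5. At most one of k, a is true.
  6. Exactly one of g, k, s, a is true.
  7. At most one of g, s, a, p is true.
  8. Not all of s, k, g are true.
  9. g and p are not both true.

p = False, k = False, g = True, a = False, s = False

  (1) {s, a, g, k}: 1 true — at most one ✓
  (2) {p, k, g, s}: 1 true — exactly one ✓
  (3) p=F, a=F — not both ✓
  (4) {s, p, k}: 0 true — at most one ✓
  (5) {k, a}: 0 true — at most one ✓
  (6) {g, k, s, a}: 1 true — exactly one ✓
  (7) {g, s, a, p}: 1 true — at most one ✓
  (8) {s, k, g}: 1/3 true — not all ✓
  (9) g=T, p=F — not both ✓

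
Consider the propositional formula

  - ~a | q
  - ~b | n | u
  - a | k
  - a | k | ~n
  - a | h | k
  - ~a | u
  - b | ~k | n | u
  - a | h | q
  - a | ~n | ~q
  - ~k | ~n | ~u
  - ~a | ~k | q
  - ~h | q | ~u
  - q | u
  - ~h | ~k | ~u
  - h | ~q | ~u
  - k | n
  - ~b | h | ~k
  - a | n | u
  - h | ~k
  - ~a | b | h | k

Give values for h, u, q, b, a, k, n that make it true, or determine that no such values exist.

Try h = False:
  (h | ~k) forces k = False.
  (a | k) forces a = True.
  (~a | q) forces q = True.
  (~a | u) forces u = True.
  clause (h | ~q | ~u) is falsified — backtrack.
So h = True.
Try u = False:
  (~a | u) forces a = False.
  (a | k) forces k = True.
  (q | u) forces q = True.
  (a | ~n | ~q) forces n = False.
  clause (a | n | u) is falsified — backtrack.
So u = True.
  then (~h | q | ~u) forces q = True.
  then (~h | ~k | ~u) forces k = False.
  then (k | n) forces n = True.
  then (a | k) forces a = True.
Set b = False.
All clauses satisfied.

h: True, u: True, q: True, b: False, a: True, k: False, n: True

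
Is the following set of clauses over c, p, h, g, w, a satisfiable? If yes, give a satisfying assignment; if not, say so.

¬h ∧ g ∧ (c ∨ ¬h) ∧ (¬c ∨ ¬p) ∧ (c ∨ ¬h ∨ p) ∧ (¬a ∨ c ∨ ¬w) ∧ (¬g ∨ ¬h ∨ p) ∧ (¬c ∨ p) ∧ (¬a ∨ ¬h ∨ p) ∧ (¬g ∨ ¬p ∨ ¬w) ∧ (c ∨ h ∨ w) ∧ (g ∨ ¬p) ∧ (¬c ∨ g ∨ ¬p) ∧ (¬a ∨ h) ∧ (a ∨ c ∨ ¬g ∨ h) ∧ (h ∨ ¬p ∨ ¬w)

Case h = True:
  Clause (¬h) is falsified — contradiction.
Case h = False:
  (g) forces g = True.
  (¬a ∨ h) forces a = False.
  (a ∨ c ∨ ¬g ∨ h) forces c = True.
  (¬c ∨ ¬p) forces p = False.
  Clause (¬c ∨ p) is falsified — contradiction.
Both cases fail, so the formula is unsatisfiable.

The formula is unsatisfiable.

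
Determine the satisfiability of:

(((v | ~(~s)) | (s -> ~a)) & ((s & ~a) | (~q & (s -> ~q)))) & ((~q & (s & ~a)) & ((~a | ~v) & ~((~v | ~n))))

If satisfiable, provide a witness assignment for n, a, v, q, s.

n = True, a = False, v = True, q = False, s = True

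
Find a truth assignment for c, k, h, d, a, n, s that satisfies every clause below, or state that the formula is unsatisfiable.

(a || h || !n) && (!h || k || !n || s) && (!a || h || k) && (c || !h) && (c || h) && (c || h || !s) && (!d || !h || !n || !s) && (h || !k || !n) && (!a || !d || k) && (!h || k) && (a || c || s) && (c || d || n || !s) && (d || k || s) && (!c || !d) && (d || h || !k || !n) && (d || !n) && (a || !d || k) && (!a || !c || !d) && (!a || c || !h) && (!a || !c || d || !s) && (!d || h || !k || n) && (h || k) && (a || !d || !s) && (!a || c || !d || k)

Try c = False:
  (c || !h) forces h = False.
  clause (c || h) is falsified — backtrack.
So c = True.
  then (!c || !d) forces d = False.
  then (d || !n) forces n = False.
Set k = True.
Set h = True.
Set a = False.
Set s = True.
All clauses satisfied.

c: True; k: True; h: True; d: False; a: False; n: False; s: True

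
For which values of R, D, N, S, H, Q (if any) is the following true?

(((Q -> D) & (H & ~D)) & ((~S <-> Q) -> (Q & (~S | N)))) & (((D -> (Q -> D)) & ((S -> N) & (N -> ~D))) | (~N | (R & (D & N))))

R: True, D: False, N: True, S: False, H: True, Q: False

  ((Q -> D) & (H & ~D)) & ((~S <-> Q) -> (Q & (~S | N))) = True
    (Q -> D) & (H & ~D) = True
      Q -> D = True
      H & ~D = True
        ~D = True
    (~S <-> Q) -> (Q & (~S | N)) = True
      ~S <-> Q = False
        ~S = True
      Q & (~S | N) = False
        ~S | N = True
          ~S = True
  ((D -> (Q -> D)) & ((S -> N) & (N -> ~D))) | (~N | (R & (D & N))) = True
    (D -> (Q -> D)) & ((S -> N) & (N -> ~D)) = True
      D -> (Q -> D) = True
        Q -> D = True
      (S -> N) & (N -> ~D) = True
        S -> N = True
        N -> ~D = True
          ~D = True
    ~N | (R & (D & N)) = False
      ~N = False
      R & (D & N) = False
        D & N = False
Both conjuncts True, so the formula holds.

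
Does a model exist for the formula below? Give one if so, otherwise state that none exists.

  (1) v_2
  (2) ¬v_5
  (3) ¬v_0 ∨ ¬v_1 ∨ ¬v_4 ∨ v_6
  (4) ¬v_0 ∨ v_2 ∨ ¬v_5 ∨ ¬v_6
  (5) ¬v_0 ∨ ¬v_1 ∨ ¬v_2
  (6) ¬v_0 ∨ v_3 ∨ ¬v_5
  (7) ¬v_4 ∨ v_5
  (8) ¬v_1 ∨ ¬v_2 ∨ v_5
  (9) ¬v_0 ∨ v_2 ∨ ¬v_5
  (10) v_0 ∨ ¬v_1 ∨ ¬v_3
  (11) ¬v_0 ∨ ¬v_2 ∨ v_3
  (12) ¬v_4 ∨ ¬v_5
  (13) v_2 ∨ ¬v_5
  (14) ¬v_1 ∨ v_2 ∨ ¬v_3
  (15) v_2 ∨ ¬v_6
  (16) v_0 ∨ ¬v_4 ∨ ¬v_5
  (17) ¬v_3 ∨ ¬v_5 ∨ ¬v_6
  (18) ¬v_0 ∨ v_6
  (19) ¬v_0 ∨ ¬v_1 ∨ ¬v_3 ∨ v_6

Unit clause (v_2) forces v_2 = True.
Unit clause (¬v_5) forces v_5 = False.
In (¬v_4 ∨ v_5) only ¬v_4 is left, so v_4 = False.
In (¬v_1 ∨ ¬v_2 ∨ v_5) only ¬v_1 is left, so v_1 = False.
Set v_0 = False.
Set v_3 = False.
Set v_6 = True.
All clauses satisfied.

v_0=F, v_1=F, v_2=T, v_3=F, v_4=F, v_5=F, v_6=T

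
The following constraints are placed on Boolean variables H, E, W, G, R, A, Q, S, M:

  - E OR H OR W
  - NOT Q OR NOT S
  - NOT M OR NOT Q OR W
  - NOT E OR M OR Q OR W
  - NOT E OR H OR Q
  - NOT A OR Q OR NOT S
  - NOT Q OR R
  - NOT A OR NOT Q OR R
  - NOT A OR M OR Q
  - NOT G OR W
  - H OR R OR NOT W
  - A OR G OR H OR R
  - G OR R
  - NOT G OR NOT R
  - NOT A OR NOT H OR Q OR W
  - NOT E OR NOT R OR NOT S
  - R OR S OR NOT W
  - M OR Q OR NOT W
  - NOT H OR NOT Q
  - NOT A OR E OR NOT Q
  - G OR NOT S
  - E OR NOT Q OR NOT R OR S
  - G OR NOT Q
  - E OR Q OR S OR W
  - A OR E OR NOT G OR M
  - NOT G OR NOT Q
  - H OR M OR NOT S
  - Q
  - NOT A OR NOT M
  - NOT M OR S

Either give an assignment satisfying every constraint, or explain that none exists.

UNSATISFIABLE

Case Q = True:
  (NOT Q OR NOT S) forces S = False.
  (NOT Q OR R) forces R = True.
  (NOT G OR NOT R) forces G = False.
  Clause (G OR NOT Q) is falsified — contradiction.
Case Q = False:
  Clause (Q) is falsified — contradiction.
Both cases fail, so the formula is unsatisfiable.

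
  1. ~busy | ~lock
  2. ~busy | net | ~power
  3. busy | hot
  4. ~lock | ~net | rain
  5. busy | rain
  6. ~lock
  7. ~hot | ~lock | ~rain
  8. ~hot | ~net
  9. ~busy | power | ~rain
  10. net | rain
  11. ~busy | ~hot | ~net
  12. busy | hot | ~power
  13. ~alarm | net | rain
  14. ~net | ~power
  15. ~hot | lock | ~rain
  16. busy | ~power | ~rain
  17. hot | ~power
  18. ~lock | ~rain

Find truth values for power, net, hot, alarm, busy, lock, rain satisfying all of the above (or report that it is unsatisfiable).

power: False, net: True, hot: False, alarm: True, busy: True, lock: False, rain: False

Unit clause (~lock) forces lock = False.
Try power = True:
  (~net | ~power) forces net = False.
  (~busy | net | ~power) forces busy = False.
  (busy | hot) forces hot = True.
  (busy | rain) forces rain = True.
  clause (~hot | lock | ~rain) is falsified — backtrack.
So power = False.
Set net = True.
  then (~hot | ~net) forces hot = False.
  then (busy | hot) forces busy = True.
  then (~busy | power | ~rain) forces rain = False.
Set alarm = True.
All clauses satisfied.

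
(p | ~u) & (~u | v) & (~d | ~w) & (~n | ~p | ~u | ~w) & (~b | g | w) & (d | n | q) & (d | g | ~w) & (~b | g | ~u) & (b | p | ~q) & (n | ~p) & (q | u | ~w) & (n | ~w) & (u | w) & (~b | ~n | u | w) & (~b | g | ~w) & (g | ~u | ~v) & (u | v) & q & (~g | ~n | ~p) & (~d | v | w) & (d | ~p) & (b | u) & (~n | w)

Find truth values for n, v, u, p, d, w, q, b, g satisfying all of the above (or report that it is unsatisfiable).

n = True, v = True, u = False, p = False, d = False, w = True, q = True, b = True, g = True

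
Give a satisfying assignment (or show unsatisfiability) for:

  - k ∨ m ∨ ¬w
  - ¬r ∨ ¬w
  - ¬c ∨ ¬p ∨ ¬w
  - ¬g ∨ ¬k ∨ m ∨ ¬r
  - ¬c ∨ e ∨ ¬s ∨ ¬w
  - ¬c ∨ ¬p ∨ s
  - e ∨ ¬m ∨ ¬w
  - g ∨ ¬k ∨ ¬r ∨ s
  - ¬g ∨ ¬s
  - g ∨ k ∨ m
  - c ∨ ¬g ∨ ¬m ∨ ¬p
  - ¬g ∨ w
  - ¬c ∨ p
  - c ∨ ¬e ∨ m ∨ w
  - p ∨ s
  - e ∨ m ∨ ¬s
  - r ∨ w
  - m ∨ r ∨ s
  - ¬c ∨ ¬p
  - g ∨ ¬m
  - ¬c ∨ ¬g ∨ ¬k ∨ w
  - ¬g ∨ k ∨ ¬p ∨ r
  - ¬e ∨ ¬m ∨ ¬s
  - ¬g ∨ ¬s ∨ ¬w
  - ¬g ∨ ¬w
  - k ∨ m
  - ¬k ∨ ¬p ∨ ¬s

Set s = True.
  then (¬g ∨ ¬s) forces g = False.
  then (g ∨ ¬m) forces m = False.
  then (k ∨ m) forces k = True.
  then (¬k ∨ ¬p ∨ ¬s) forces p = False.
  then (¬c ∨ p) forces c = False.
  then (e ∨ m ∨ ¬s) forces e = True.
  then (c ∨ ¬e ∨ m ∨ w) forces w = True.
  then (¬r ∨ ¬w) forces r = False.
All clauses satisfied.

s = True, e = True, r = False, k = True, m = False, c = False, p = False, g = False, w = True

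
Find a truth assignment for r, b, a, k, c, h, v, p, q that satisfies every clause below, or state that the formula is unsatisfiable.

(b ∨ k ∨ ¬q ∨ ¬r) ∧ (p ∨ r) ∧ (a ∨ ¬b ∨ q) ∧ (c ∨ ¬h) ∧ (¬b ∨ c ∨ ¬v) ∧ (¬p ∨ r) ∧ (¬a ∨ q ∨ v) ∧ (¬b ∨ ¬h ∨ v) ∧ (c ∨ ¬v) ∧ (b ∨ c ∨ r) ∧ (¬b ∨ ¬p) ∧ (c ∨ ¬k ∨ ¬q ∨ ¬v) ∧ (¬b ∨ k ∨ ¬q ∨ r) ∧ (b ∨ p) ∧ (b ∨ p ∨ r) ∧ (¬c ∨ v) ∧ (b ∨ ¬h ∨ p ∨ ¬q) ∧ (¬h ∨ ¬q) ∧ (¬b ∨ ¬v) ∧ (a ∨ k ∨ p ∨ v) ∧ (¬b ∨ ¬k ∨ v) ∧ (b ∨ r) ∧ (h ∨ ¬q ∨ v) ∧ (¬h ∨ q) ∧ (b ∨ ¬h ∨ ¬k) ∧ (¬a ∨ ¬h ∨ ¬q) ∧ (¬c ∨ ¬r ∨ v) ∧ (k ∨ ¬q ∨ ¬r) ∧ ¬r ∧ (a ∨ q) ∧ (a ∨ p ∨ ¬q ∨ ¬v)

Case r = True:
  Clause (¬r) is falsified — contradiction.
Case r = False:
  (p ∨ r) forces p = True.
  Clause (¬p ∨ r) is falsified — contradiction.
Both cases fail, so the formula is unsatisfiable.

Unsatisfiable — no assignment works.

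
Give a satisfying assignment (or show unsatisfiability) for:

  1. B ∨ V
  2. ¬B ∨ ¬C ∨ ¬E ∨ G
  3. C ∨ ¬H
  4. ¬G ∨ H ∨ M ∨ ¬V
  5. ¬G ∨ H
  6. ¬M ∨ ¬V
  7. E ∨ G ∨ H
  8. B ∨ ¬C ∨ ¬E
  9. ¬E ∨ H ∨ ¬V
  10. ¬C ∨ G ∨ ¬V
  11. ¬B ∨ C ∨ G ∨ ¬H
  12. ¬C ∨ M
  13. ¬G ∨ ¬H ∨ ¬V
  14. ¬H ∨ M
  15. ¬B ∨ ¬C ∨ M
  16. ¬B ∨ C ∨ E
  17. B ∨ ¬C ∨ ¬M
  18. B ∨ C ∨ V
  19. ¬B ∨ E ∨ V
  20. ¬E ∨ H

V=F, B=T, H=T, E=T, M=T, C=T, G=T

Set V = False.
  then (B ∨ V) forces B = True.
  then (¬B ∨ E ∨ V) forces E = True.
  then (¬E ∨ H) forces H = True.
  then (C ∨ ¬H) forces C = True.
  then (¬C ∨ M) forces M = True.
  then (¬B ∨ ¬C ∨ ¬E ∨ G) forces G = True.
All clauses satisfied.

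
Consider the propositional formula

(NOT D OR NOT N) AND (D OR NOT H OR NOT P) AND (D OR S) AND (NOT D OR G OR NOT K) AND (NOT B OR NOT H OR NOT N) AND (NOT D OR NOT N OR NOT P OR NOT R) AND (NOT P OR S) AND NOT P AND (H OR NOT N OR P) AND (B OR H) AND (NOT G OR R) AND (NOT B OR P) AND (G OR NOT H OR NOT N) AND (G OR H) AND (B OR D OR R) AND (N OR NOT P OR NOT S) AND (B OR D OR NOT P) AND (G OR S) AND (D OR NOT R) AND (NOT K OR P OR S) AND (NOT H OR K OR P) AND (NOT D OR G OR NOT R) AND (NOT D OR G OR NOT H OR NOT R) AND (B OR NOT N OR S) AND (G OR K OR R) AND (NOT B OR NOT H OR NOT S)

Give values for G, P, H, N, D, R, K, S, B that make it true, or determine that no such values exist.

Unit clause (NOT P) forces P = False.
In (NOT B OR P) only NOT B is left, so B = False.
In (B OR H) only H is left, so H = True.
In (NOT H OR K OR P) only K is left, so K = True.
In (NOT K OR P OR S) only S is left, so S = True.
Set G = True.
  then (NOT G OR R) forces R = True.
  then (D OR NOT R) forces D = True.
  then (NOT D OR NOT N) forces N = False.
All clauses satisfied.

G=T, P=F, H=T, N=F, D=T, R=T, K=T, S=T, B=F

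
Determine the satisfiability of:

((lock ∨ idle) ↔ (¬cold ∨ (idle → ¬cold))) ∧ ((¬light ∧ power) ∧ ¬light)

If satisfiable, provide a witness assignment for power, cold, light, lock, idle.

power = True, cold = False, light = False, lock = True, idle = True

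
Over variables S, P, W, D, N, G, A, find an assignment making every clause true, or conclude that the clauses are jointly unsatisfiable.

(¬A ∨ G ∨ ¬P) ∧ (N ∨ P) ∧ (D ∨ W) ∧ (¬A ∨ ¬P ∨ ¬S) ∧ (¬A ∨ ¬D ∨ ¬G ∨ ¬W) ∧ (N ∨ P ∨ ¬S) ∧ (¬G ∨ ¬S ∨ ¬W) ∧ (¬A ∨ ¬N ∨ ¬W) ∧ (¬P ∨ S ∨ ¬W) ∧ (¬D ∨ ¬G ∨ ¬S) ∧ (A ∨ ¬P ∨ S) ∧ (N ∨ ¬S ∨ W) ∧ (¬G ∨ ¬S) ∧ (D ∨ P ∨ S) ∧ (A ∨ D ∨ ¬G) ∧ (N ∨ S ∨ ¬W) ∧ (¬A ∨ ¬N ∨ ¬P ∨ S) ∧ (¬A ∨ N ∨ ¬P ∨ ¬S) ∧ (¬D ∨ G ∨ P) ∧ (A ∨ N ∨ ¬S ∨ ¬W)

Set S = False.
Set P = True.
  then (¬P ∨ S ∨ ¬W) forces W = False.
  then (A ∨ ¬P ∨ S) forces A = True.
  then (¬A ∨ ¬N ∨ ¬P ∨ S) forces N = False.
  then (¬A ∨ G ∨ ¬P) forces G = True.
  then (D ∨ W) forces D = True.
All clauses satisfied.

S: False, P: True, W: False, D: True, N: False, G: True, A: True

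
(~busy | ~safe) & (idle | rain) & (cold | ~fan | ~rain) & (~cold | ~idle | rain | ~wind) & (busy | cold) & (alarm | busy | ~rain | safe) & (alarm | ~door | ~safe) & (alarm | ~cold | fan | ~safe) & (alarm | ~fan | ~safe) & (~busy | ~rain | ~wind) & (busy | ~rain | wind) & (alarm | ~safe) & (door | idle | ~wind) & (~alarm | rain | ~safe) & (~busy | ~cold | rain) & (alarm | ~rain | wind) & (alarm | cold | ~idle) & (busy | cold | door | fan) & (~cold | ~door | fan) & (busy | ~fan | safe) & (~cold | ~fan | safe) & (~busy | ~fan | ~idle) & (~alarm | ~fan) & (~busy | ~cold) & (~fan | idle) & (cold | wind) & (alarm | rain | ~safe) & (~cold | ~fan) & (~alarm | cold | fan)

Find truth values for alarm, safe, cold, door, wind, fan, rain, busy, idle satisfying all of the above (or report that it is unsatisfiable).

alarm: True, safe: True, cold: True, door: False, wind: True, fan: False, rain: True, busy: False, idle: True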